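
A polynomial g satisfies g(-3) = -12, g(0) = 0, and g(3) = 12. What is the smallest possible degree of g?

Forward differences of the values at x = -3, 0, 3:
  g  : -12  0  12
  Δ  : 12  12
  Δ^2: 0
The first differences are constant (12) and nonzero, while all higher differences vanish, so the minimal degree is 1.

1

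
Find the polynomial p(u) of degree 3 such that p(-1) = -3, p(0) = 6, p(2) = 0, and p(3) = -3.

p(u) = u^3 - 5u^2 + 3u + 6

Write p(u) = au^3 + bu^2 + cu + d. Substituting each data point gives a linear system:
  -a + b - c + d = -3
  d = 6
  8a + 4b + 2c + d = 0
  27a + 9b + 3c + d = -3
Solving the system yields a = 1, b = -5, c = 3, d = 6.
So p(u) = u^3 - 5u^2 + 3u + 6.
Check: p(3) = -3. ✓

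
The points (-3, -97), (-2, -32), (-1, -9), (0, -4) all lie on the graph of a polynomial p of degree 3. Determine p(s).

Using the Lagrange interpolation formula with nodes -3, -2, -1, 0:
  L_0(s) = (s + 2)(s + 1)s / -6
  L_1(s) = (s + 3)(s + 1)s / 2
  L_2(s) = (s + 3)(s + 2)s / -2
  L_3(s) = (s + 3)(s + 2)(s + 1) / 6
Then p(s) = -97·L_0(s) - 32·L_1(s) - 9·L_2(s) - 4·L_3(s).
Expanding and collecting terms gives p(s) = 4s^3 + 3s^2 + 4s - 4.
Check: p(0) = -4. ✓

p(s) = 4s^3 + 3s^2 + 4s - 4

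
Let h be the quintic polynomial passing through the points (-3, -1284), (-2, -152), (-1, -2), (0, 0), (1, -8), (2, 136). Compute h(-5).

Write h(t) = at^5 + bt^4 + ct^3 + dt^2 + et + k. Substituting each data point gives a linear system:
  -243a + 81b - 27c + 9d - 3e + k = -1284
  -32a + 16b - 8c + 4d - 2e + k = -152
  -a + b - c + d - e + k = -2
  k = 0
  a + b + c + d + e + k = -8
  32a + 16b + 8c + 4d + 2e + k = 136
Solving the system yields a = 6, b = 1, c = -5, d = -6, e = -4, k = 0.
So h(t) = 6t⁵ + t⁴ - 5t³ - 6t² - 4t.
Then h(-5) = -17630.

-17630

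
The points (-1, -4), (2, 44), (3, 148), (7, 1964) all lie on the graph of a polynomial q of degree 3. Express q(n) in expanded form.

Using the Lagrange interpolation formula with nodes -1, 2, 3, 7:
  L_0(n) = (n - 2)(n - 3)(n - 7) / -96
  L_1(n) = (n + 1)(n - 3)(n - 7) / 15
  L_2(n) = (n + 1)(n - 2)(n - 7) / -16
  L_3(n) = (n + 1)(n - 2)(n - 3) / 160
Then q(n) = -4·L_0(n) + 44·L_1(n) + 148·L_2(n) + 1964·L_3(n).
Expanding and collecting terms gives q(n) = 6n³ - 2n² + 4.
Check: q(-1) = -4. ✓

q(n) = 6n^3 - 2n^2 + 4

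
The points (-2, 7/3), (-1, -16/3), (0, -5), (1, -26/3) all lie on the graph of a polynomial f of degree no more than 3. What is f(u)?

f(u) = -2u^3 - 2u^2 + (1/3)u - 5

Write f(u) = au^3 + bu^2 + cu + d. Substituting each data point gives a linear system:
  -8a + 4b - 2c + d = 7/3
  -a + b - c + d = -16/3
  d = -5
  a + b + c + d = -26/3
Solving the system yields a = -2, b = -2, c = 1/3, d = -5.
So f(u) = -2u^3 - 2u^2 + (1/3)u - 5.
Check: f(0) = -5. ✓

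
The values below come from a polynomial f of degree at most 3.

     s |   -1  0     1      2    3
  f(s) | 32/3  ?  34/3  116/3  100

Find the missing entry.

6

On equispaced nodes a degree-3 polynomial has vanishing fourth forward difference, so
  f(-1) - 4·f(0) + 6·f(1) - 4·f(2) + f(3) = 0.
Substituting the known values and solving for f(0):
  -4·f(0) = -24
  f(0) = 6.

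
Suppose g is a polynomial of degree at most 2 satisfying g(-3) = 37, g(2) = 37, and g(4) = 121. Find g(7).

337

Using the Lagrange interpolation formula with nodes -3, 2, 4:
  L_0(u) = (u - 2)(u - 4) / 35
  L_1(u) = (u + 3)(u - 4) / -10
  L_2(u) = (u + 3)(u - 2) / 14
Then g(u) = 37·L_0(u) + 37·L_1(u) + 121·L_2(u).
Expanding and collecting terms gives g(u) = 6u^2 + 6u + 1.
Evaluating at u = 7: g(7) = 337.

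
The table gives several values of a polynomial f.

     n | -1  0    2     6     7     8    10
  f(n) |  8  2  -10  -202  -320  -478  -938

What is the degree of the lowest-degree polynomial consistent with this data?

Divided differences on the nodes -1, 0, 2, 6, 7, 8, 10:
  order 0: 8  2  -10  -202  -320  -478  -938
  order 1: -6  -6  -48  -118  -158  -230
  order 2: 0  -7  -14  -20  -24
  order 3: -1  -1  -1  -1
  order 4: 0  0  0
  order 5: 0  0
  order 6: 0
The order-3 divided differences are all -1 (nonzero) and every higher order vanishes, so the data lies on a polynomial of degree exactly 3.

3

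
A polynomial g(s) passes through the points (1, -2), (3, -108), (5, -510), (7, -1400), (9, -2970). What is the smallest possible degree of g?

Forward differences of the values at s = 1, 3, 5, 7, 9:
  g  : -2  -108  -510  -1400  -2970
  Δ  : -106  -402  -890  -1570
  Δ^2: -296  -488  -680
  Δ^3: -192  -192
  Δ^4: 0
The third differences are constant (-192) and nonzero, while all higher differences vanish, so the minimal degree is 3.

3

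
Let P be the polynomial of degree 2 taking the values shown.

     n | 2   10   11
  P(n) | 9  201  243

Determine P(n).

P(n) = 2n^2 + 1

Using the Lagrange interpolation formula with nodes 2, 10, 11:
  L_0(n) = (n - 10)(n - 11) / 72
  L_1(n) = (n - 2)(n - 11) / -8
  L_2(n) = (n - 2)(n - 10) / 9
Then P(n) = 9·L_0(n) + 201·L_1(n) + 243·L_2(n).
Expanding and collecting terms gives P(n) = 2n^2 + 1.
Check: P(11) = 243. ✓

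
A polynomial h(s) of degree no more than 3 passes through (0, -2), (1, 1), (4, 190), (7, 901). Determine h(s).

Using the Lagrange interpolation formula with nodes 0, 1, 4, 7:
  L_0(s) = (s - 1)(s - 4)(s - 7) / -28
  L_1(s) = s(s - 4)(s - 7) / 18
  L_2(s) = s(s - 1)(s - 7) / -36
  L_3(s) = s(s - 1)(s - 4) / 126
Then h(s) = -2·L_0(s) + 1·L_1(s) + 190·L_2(s) + 901·L_3(s).
Expanding and collecting terms gives h(s) = 2s^3 + 5s^2 - 4s - 2.
Check: h(0) = -2. ✓

h(s) = 2s^3 + 5s^2 - 4s - 2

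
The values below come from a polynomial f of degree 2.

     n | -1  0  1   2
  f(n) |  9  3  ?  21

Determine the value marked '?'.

The 3 known points determine the degree-2 polynomial uniquely.
Write f(n) = an^2 + bn + c. Substituting each data point gives a linear system:
  a - b + c = 9
  c = 3
  4a + 2b + c = 21
Solving the system yields a = 5, b = -1, c = 3.
So f(n) = 5n² - n + 3.
Then f(1) = 7.

7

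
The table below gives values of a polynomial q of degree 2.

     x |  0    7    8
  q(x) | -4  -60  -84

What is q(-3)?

-40

Write q(x) = ax^2 + bx + c. Substituting each data point gives a linear system:
  c = -4
  49a + 7b + c = -60
  64a + 8b + c = -84
Solving the system yields a = -2, b = 6, c = -4.
So q(x) = -2x² + 6x - 4.
Then q(-3) = -40.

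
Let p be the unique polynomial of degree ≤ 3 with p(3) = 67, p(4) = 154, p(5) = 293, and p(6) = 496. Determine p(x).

Write p(x) = ax^3 + bx^2 + cx + d. Substituting each data point gives a linear system:
  27a + 9b + 3c + d = 67
  64a + 16b + 4c + d = 154
  125a + 25b + 5c + d = 293
  216a + 36b + 6c + d = 496
Solving the system yields a = 2, b = 2, c = -1, d = -2.
So p(x) = 2x³ + 2x² - x - 2.
Check: p(6) = 496. ✓

p(x) = 2x^3 + 2x^2 - x - 2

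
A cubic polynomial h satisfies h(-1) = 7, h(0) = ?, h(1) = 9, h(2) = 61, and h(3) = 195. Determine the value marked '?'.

The 4 known points determine the degree-3 polynomial uniquely.
Write h(x) = ax^3 + bx^2 + cx + d. Substituting each data point gives a linear system:
  -a + b - c + d = 7
  a + b + c + d = 9
  8a + 4b + 2c + d = 61
  27a + 9b + 3c + d = 195
Solving the system yields a = 6, b = 5, c = -5, d = 3.
So h(x) = 6x^3 + 5x^2 - 5x + 3.
Then h(0) = 3.

3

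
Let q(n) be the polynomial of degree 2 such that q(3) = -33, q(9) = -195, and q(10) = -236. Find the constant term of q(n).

Write q(n) = an^2 + bn + c. Substituting each data point gives a linear system:
  9a + 3b + c = -33
  81a + 9b + c = -195
  100a + 10b + c = -236
Solving the system yields a = -2, b = -3, c = -6.
So q(n) = -2n^2 - 3n - 6.
The constant term is -6.

-6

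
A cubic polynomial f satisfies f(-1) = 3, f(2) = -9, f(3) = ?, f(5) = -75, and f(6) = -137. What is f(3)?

-17

The 4 known points determine the degree-3 polynomial uniquely.
Write f(n) = an^3 + bn^2 + cn + d. Substituting each data point gives a linear system:
  -a + b - c + d = 3
  8a + 4b + 2c + d = -9
  125a + 25b + 5c + d = -75
  216a + 36b + 6c + d = -137
Solving the system yields a = -1, b = 3, c = -4, d = -5.
So f(n) = -n³ + 3n² - 4n - 5.
Then f(3) = -17.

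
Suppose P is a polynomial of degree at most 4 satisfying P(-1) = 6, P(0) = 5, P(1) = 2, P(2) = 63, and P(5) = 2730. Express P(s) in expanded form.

P(s) = 4s^4 + 3s^3 - 5s^2 - 5s + 5

Write P(s) = as^4 + bs^3 + cs^2 + ds + e. Substituting each data point gives a linear system:
  a - b + c - d + e = 6
  e = 5
  a + b + c + d + e = 2
  16a + 8b + 4c + 2d + e = 63
  625a + 125b + 25c + 5d + e = 2730
Solving the system yields a = 4, b = 3, c = -5, d = -5, e = 5.
So P(s) = 4s^4 + 3s^3 - 5s^2 - 5s + 5.
Check: P(1) = 2. ✓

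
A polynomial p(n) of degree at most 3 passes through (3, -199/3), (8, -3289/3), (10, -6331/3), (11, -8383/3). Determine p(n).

Write p(n) = an^3 + bn^2 + cn + d. Substituting each data point gives a linear system:
  27a + 9b + 3c + d = -199/3
  512a + 64b + 8c + d = -3289/3
  1000a + 100b + 10c + d = -6331/3
  1331a + 121b + 11c + d = -8383/3
Solving the system yields a = -2, b = -1, c = -1, d = -1/3.
So p(n) = -2n^3 - n^2 - n - 1/3.
Check: p(8) = -3289/3. ✓

p(n) = -2n^3 - n^2 - n - 1/3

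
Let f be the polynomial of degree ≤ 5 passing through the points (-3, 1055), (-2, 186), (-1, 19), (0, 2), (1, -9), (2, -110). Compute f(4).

Forward differences of the values at n = -3, -2, -1, 0, 1, 2:
  f  : 1055  186  19  2  -9  -110
  Δ  : -869  -167  -17  -11  -101
  Δ^2: 702  150  6  -90
  Δ^3: -552  -144  -96
  Δ^4: 408  48
  Δ^5: -360
The fifth differences are constant, confirming degree 5.
Interpolating (Newton forward form) and evaluating at n = 4 gives f(4) = -2886.

-2886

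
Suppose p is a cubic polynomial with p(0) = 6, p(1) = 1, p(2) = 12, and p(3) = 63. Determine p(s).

p(s) = 4s^3 - 4s^2 - 5s + 6

Using the Lagrange interpolation formula with nodes 0, 1, 2, 3:
  L_0(s) = (s - 1)(s - 2)(s - 3) / -6
  L_1(s) = s(s - 2)(s - 3) / 2
  L_2(s) = s(s - 1)(s - 3) / -2
  L_3(s) = s(s - 1)(s - 2) / 6
Then p(s) = 6·L_0(s) + 1·L_1(s) + 12·L_2(s) + 63·L_3(s).
Expanding and collecting terms gives p(s) = 4s³ - 4s² - 5s + 6.
Check: p(1) = 1. ✓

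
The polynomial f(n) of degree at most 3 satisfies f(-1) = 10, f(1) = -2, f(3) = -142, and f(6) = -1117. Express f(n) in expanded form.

f(n) = -5n^3 - n^2 - n + 5

Write f(n) = an^3 + bn^2 + cn + d. Substituting each data point gives a linear system:
  -a + b - c + d = 10
  a + b + c + d = -2
  27a + 9b + 3c + d = -142
  216a + 36b + 6c + d = -1117
Solving the system yields a = -5, b = -1, c = -1, d = 5.
So f(n) = -5n^3 - n^2 - n + 5.
Check: f(-1) = 10. ✓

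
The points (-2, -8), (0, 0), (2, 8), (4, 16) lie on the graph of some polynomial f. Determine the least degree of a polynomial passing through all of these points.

Forward differences of the values at u = -2, 0, 2, 4:
  f  : -8  0  8  16
  Δ  : 8  8  8
  Δ^2: 0  0
  Δ^3: 0
The first differences are constant (8) and nonzero, while all higher differences vanish, so the minimal degree is 1.

1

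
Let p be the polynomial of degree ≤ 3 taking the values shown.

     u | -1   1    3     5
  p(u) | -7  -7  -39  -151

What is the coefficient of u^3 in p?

-1

Write p(u) = au^3 + bu^2 + cu + d. Substituting each data point gives a linear system:
  -a + b - c + d = -7
  a + b + c + d = -7
  27a + 9b + 3c + d = -39
  125a + 25b + 5c + d = -151
Solving the system yields a = -1, b = -1, c = 1, d = -6.
So p(u) = -u^3 - u^2 + u - 6.
The leading coefficient is -1.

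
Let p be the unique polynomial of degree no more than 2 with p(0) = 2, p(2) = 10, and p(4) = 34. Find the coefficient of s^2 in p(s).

2

Write p(s) = as^2 + bs + c. Substituting each data point gives a linear system:
  c = 2
  4a + 2b + c = 10
  16a + 4b + c = 34
Solving the system yields a = 2, b = 0, c = 2.
So p(s) = 2s^2 + 2.
The leading coefficient is 2.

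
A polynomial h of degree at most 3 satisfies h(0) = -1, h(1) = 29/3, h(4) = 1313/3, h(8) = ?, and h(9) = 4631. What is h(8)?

9829/3

The 4 known points determine the degree-3 polynomial uniquely.
Write h(x) = ax^3 + bx^2 + cx + d. Substituting each data point gives a linear system:
  d = -1
  a + b + c + d = 29/3
  64a + 16b + 4c + d = 1313/3
  729a + 81b + 9c + d = 4631
Solving the system yields a = 6, b = 3, c = 5/3, d = -1.
So h(x) = 6x^3 + 3x^2 + (5/3)x - 1.
Then h(8) = 9829/3.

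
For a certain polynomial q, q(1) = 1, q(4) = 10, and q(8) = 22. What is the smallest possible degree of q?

Divided differences on the nodes 1, 4, 8:
  order 0: 1  10  22
  order 1: 3  3
  order 2: 0
The order-1 divided differences are all 3 (nonzero) and every higher order vanishes, so the data lies on a polynomial of degree exactly 1.

1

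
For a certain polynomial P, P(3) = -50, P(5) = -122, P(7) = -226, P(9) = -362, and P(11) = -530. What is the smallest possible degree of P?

Forward differences of the values at n = 3, 5, 7, 9, 11:
  P  : -50  -122  -226  -362  -530
  Δ  : -72  -104  -136  -168
  Δ^2: -32  -32  -32
  Δ^3: 0  0
  Δ^4: 0
The second differences are constant (-32) and nonzero, while all higher differences vanish, so the minimal degree is 2.

2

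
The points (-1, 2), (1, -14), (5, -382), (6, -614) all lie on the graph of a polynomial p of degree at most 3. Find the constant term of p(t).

-2

Write p(t) = at^3 + bt^2 + ct + d. Substituting each data point gives a linear system:
  -a + b - c + d = 2
  a + b + c + d = -14
  125a + 25b + 5c + d = -382
  216a + 36b + 6c + d = -614
Solving the system yields a = -2, b = -4, c = -6, d = -2.
So p(t) = -2t³ - 4t² - 6t - 2.
The constant term is -2.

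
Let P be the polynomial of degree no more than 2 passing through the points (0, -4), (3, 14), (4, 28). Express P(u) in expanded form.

P(u) = 2u^2 - 4

Using the Lagrange interpolation formula with nodes 0, 3, 4:
  L_0(u) = (u - 3)(u - 4) / 12
  L_1(u) = u(u - 4) / -3
  L_2(u) = u(u - 3) / 4
Then P(u) = -4·L_0(u) + 14·L_1(u) + 28·L_2(u).
Expanding and collecting terms gives P(u) = 2u^2 - 4.
Check: P(0) = -4. ✓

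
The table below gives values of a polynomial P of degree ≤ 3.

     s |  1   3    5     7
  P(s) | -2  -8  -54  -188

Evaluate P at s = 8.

-303

Forward differences of the values at s = 1, 3, 5, 7:
  P  : -2  -8  -54  -188
  Δ  : -6  -46  -134
  Δ^2: -40  -88
  Δ^3: -48
The third differences are constant, confirming degree 3.
Interpolating (Newton forward form) and evaluating at s = 8 gives P(8) = -303.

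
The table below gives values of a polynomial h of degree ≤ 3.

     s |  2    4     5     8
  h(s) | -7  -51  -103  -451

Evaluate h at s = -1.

-1

Write h(s) = as^3 + bs^2 + cs + d. Substituting each data point gives a linear system:
  8a + 4b + 2c + d = -7
  64a + 16b + 4c + d = -51
  125a + 25b + 5c + d = -103
  512a + 64b + 8c + d = -451
Solving the system yields a = -1, b = 1, c = 0, d = -3.
So h(s) = -s^3 + s^2 - 3.
Then h(-1) = -1.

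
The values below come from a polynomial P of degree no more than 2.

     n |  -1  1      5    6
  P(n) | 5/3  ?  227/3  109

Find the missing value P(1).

The 3 known points determine the degree-2 polynomial uniquely.
Write P(n) = an^2 + bn + c. Substituting each data point gives a linear system:
  a - b + c = 5/3
  25a + 5b + c = 227/3
  36a + 6b + c = 109
Solving the system yields a = 3, b = 1/3, c = -1.
So P(n) = 3n^2 + (1/3)n - 1.
Then P(1) = 7/3.

7/3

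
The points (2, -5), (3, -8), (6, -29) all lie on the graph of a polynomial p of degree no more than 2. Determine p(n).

Using the Lagrange interpolation formula with nodes 2, 3, 6:
  L_0(n) = (n - 3)(n - 6) / 4
  L_1(n) = (n - 2)(n - 6) / -3
  L_2(n) = (n - 2)(n - 3) / 12
Then p(n) = -5·L_0(n) - 8·L_1(n) - 29·L_2(n).
Expanding and collecting terms gives p(n) = -n^2 + 2n - 5.
Check: p(2) = -5. ✓

p(n) = -n^2 + 2n - 5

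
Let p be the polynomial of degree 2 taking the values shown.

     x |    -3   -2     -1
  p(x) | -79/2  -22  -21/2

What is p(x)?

p(x) = -3x^2 + (5/2)x - 5

Write p(x) = ax^2 + bx + c. Substituting each data point gives a linear system:
  9a - 3b + c = -79/2
  4a - 2b + c = -22
  a - b + c = -21/2
Solving the system yields a = -3, b = 5/2, c = -5.
So p(x) = -3x^2 + (5/2)x - 5.
Check: p(-2) = -22. ✓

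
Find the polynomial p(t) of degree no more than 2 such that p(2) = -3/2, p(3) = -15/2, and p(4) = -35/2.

p(t) = -2t^2 + 4t - 3/2

Using the Lagrange interpolation formula with nodes 2, 3, 4:
  L_0(t) = (t - 3)(t - 4) / 2
  L_1(t) = (t - 2)(t - 4) / -1
  L_2(t) = (t - 2)(t - 3) / 2
Then p(t) = -3/2·L_0(t) - 15/2·L_1(t) - 35/2·L_2(t).
Expanding and collecting terms gives p(t) = -2t² + 4t - 3/2.
Check: p(2) = -3/2. ✓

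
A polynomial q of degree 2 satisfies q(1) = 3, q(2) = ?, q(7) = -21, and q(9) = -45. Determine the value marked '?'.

4

The 3 known points determine the degree-2 polynomial uniquely.
Write q(u) = au^2 + bu + c. Substituting each data point gives a linear system:
  a + b + c = 3
  49a + 7b + c = -21
  81a + 9b + c = -45
Solving the system yields a = -1, b = 4, c = 0.
So q(u) = -u^2 + 4u.
Then q(2) = 4.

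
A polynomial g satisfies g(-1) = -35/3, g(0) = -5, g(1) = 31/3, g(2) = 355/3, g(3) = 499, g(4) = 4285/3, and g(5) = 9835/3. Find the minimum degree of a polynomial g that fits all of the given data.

Forward differences of the values at t = -1, 0, 1, 2, 3, 4, 5:
  g  : -35/3  -5  31/3  355/3  499  4285/3  9835/3
  Δ  : 20/3  46/3  108  1142/3  2788/3  1850
  Δ^2: 26/3  278/3  818/3  1646/3  2762/3
  Δ^3: 84  180  276  372
  Δ^4: 96  96  96
  Δ^5: 0  0
  Δ^6: 0
The fourth differences are constant (96) and nonzero, while all higher differences vanish, so the minimal degree is 4.

4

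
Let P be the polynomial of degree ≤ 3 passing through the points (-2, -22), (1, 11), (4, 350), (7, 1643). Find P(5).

643

Using the Lagrange interpolation formula with nodes -2, 1, 4, 7:
  L_0(u) = (u - 1)(u - 4)(u - 7) / -162
  L_1(u) = (u + 2)(u - 4)(u - 7) / 54
  L_2(u) = (u + 2)(u - 1)(u - 7) / -54
  L_3(u) = (u + 2)(u - 1)(u - 4) / 162
Then P(u) = -22·L_0(u) + 11·L_1(u) + 350·L_2(u) + 1643·L_3(u).
Expanding and collecting terms gives P(u) = 4u^3 + 5u^2 + 4u - 2.
Evaluating at u = 5: P(5) = 643.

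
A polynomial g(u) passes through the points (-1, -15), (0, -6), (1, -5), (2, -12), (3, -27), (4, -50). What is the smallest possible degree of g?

Forward differences of the values at u = -1, 0, 1, 2, 3, 4:
  g  : -15  -6  -5  -12  -27  -50
  Δ  : 9  1  -7  -15  -23
  Δ^2: -8  -8  -8  -8
  Δ^3: 0  0  0
  Δ^4: 0  0
  Δ^5: 0
The second differences are constant (-8) and nonzero, while all higher differences vanish, so the minimal degree is 2.

2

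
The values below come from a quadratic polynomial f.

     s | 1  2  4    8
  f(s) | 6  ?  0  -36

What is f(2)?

The 3 known points determine the degree-2 polynomial uniquely.
Write f(s) = as^2 + bs + c. Substituting each data point gives a linear system:
  a + b + c = 6
  16a + 4b + c = 0
  64a + 8b + c = -36
Solving the system yields a = -1, b = 3, c = 4.
So f(s) = -s^2 + 3s + 4.
Then f(2) = 6.

6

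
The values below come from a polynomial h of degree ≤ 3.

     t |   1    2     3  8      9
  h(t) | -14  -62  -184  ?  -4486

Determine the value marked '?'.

The 4 known points determine the degree-3 polynomial uniquely.
Write h(t) = at^3 + bt^2 + ct + d. Substituting each data point gives a linear system:
  a + b + c + d = -14
  8a + 4b + 2c + d = -62
  27a + 9b + 3c + d = -184
  729a + 81b + 9c + d = -4486
Solving the system yields a = -6, b = -1, c = -3, d = -4.
So h(t) = -6t^3 - t^2 - 3t - 4.
Then h(8) = -3164.

-3164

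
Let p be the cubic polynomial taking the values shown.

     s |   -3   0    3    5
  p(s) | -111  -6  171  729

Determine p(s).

Using the Lagrange interpolation formula with nodes -3, 0, 3, 5:
  L_0(s) = s(s - 3)(s - 5) / -144
  L_1(s) = (s + 3)(s - 3)(s - 5) / 45
  L_2(s) = (s + 3)s(s - 5) / -36
  L_3(s) = (s + 3)s(s - 3) / 80
Then p(s) = -111·L_0(s) - 6·L_1(s) + 171·L_2(s) + 729·L_3(s).
Expanding and collecting terms gives p(s) = 5s^3 + 4s^2 + 2s - 6.
Check: p(5) = 729. ✓

p(s) = 5s^3 + 4s^2 + 2s - 6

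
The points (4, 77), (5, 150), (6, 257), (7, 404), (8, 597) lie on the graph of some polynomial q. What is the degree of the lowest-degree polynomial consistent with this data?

3

Forward differences of the values at x = 4, 5, 6, 7, 8:
  q  : 77  150  257  404  597
  Δ  : 73  107  147  193
  Δ^2: 34  40  46
  Δ^3: 6  6
  Δ^4: 0
The third differences are constant (6) and nonzero, while all higher differences vanish, so the minimal degree is 3.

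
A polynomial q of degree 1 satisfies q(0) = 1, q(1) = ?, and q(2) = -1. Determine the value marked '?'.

The 2 known points determine the degree-1 polynomial uniquely.
Write q(x) = ax + b. Substituting each data point gives a linear system:
  b = 1
  2a + b = -1
Solving the system yields a = -1, b = 1.
So q(x) = -x + 1.
Then q(1) = 0.

0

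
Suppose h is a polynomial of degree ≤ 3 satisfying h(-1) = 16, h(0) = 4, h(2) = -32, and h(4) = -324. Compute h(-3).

208

Using the Lagrange interpolation formula with nodes -1, 0, 2, 4:
  L_0(s) = s(s - 2)(s - 4) / -15
  L_1(s) = (s + 1)(s - 2)(s - 4) / 8
  L_2(s) = (s + 1)s(s - 4) / -12
  L_3(s) = (s + 1)s(s - 2) / 40
Then h(s) = 16·L_0(s) + 4·L_1(s) - 32·L_2(s) - 324·L_3(s).
Expanding and collecting terms gives h(s) = -6s³ + 4s² - 2s + 4.
Evaluating at s = -3: h(-3) = 208.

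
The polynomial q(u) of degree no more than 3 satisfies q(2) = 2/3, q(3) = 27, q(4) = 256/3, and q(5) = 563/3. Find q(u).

q(u) = 2u^3 - 2u^2 - (5/3)u - 4

Using the Lagrange interpolation formula with nodes 2, 3, 4, 5:
  L_0(u) = (u - 3)(u - 4)(u - 5) / -6
  L_1(u) = (u - 2)(u - 4)(u - 5) / 2
  L_2(u) = (u - 2)(u - 3)(u - 5) / -2
  L_3(u) = (u - 2)(u - 3)(u - 4) / 6
Then q(u) = 2/3·L_0(u) + 27·L_1(u) + 256/3·L_2(u) + 563/3·L_3(u).
Expanding and collecting terms gives q(u) = 2u³ - 2u² - (5/3)u - 4.
Check: q(3) = 27. ✓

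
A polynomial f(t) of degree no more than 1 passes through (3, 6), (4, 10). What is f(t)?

Write f(t) = at + b. Substituting each data point gives a linear system:
  3a + b = 6
  4a + b = 10
Solving the system yields a = 4, b = -6.
So f(t) = 4t - 6.
Check: f(3) = 6. ✓

f(t) = 4t - 6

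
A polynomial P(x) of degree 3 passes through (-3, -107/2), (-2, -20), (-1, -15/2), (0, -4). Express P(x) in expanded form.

P(x) = 2x^3 + (3/2)x^2 + 3x - 4

Using the Lagrange interpolation formula with nodes -3, -2, -1, 0:
  L_0(x) = (x + 2)(x + 1)x / -6
  L_1(x) = (x + 3)(x + 1)x / 2
  L_2(x) = (x + 3)(x + 2)x / -2
  L_3(x) = (x + 3)(x + 2)(x + 1) / 6
Then P(x) = -107/2·L_0(x) - 20·L_1(x) - 15/2·L_2(x) - 4·L_3(x).
Expanding and collecting terms gives P(x) = 2x^3 + (3/2)x^2 + 3x - 4.
Check: P(-3) = -107/2. ✓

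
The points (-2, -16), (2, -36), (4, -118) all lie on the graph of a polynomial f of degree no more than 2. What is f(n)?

Using the Lagrange interpolation formula with nodes -2, 2, 4:
  L_0(n) = (n - 2)(n - 4) / 24
  L_1(n) = (n + 2)(n - 4) / -8
  L_2(n) = (n + 2)(n - 2) / 12
Then f(n) = -16·L_0(n) - 36·L_1(n) - 118·L_2(n).
Expanding and collecting terms gives f(n) = -6n² - 5n - 2.
Check: f(4) = -118. ✓

f(n) = -6n^2 - 5n - 2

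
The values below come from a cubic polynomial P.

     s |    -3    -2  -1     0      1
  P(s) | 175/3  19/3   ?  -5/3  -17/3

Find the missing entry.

The 4 known points determine the degree-3 polynomial uniquely.
Write P(s) = as^3 + bs^2 + cs + d. Substituting each data point gives a linear system:
  -27a + 9b - 3c + d = 175/3
  -8a + 4b - 2c + d = 19/3
  d = -5/3
  a + b + c + d = -17/3
Solving the system yields a = -4, b = -4, c = 4, d = -5/3.
So P(s) = -4s³ - 4s² + 4s - 5/3.
Then P(-1) = -17/3.

-17/3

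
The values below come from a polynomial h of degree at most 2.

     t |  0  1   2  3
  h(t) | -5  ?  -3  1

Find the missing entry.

The 3 known points determine the degree-2 polynomial uniquely.
Write h(t) = at^2 + bt + c. Substituting each data point gives a linear system:
  c = -5
  4a + 2b + c = -3
  9a + 3b + c = 1
Solving the system yields a = 1, b = -1, c = -5.
So h(t) = t^2 - t - 5.
Then h(1) = -5.

-5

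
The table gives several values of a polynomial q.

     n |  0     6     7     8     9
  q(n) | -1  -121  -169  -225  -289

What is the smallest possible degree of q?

2

Divided differences on the nodes 0, 6, 7, 8, 9:
  order 0: -1  -121  -169  -225  -289
  order 1: -20  -48  -56  -64
  order 2: -4  -4  -4
  order 3: 0  0
  order 4: 0
The order-2 divided differences are all -4 (nonzero) and every higher order vanishes, so the data lies on a polynomial of degree exactly 2.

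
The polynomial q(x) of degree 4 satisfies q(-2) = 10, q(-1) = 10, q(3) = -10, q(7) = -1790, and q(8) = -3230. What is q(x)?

q(x) = -x^4 + x^3 + 6x^2 - 4x + 2

Write q(x) = ax^4 + bx^3 + cx^2 + dx + e. Substituting each data point gives a linear system:
  16a - 8b + 4c - 2d + e = 10
  a - b + c - d + e = 10
  81a + 27b + 9c + 3d + e = -10
  2401a + 343b + 49c + 7d + e = -1790
  4096a + 512b + 64c + 8d + e = -3230
Solving the system yields a = -1, b = 1, c = 6, d = -4, e = 2.
So q(x) = -x⁴ + x³ + 6x² - 4x + 2.
Check: q(7) = -1790. ✓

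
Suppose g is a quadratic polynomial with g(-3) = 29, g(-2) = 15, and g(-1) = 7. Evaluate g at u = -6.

107

Using the Lagrange interpolation formula with nodes -3, -2, -1:
  L_0(u) = (u + 2)(u + 1) / 2
  L_1(u) = (u + 3)(u + 1) / -1
  L_2(u) = (u + 3)(u + 2) / 2
Then g(u) = 29·L_0(u) + 15·L_1(u) + 7·L_2(u).
Expanding and collecting terms gives g(u) = 3u² + u + 5.
Evaluating at u = -6: g(-6) = 107.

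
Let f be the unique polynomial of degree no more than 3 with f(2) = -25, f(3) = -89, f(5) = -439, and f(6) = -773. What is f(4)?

Using the Lagrange interpolation formula with nodes 2, 3, 5, 6:
  L_0(u) = (u - 3)(u - 5)(u - 6) / -12
  L_1(u) = (u - 2)(u - 5)(u - 6) / 6
  L_2(u) = (u - 2)(u - 3)(u - 6) / -6
  L_3(u) = (u - 2)(u - 3)(u - 5) / 12
Then f(u) = -25·L_0(u) - 89·L_1(u) - 439·L_2(u) - 773·L_3(u).
Expanding and collecting terms gives f(u) = -4u³ + 3u² - 3u + 1.
Evaluating at u = 4: f(4) = -219.

-219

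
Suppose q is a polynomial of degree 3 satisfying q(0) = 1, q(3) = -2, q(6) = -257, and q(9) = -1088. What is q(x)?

Using the Lagrange interpolation formula with nodes 0, 3, 6, 9:
  L_0(x) = (x - 3)(x - 6)(x - 9) / -162
  L_1(x) = x(x - 6)(x - 9) / 54
  L_2(x) = x(x - 3)(x - 9) / -54
  L_3(x) = x(x - 3)(x - 6) / 162
Then q(x) = 1·L_0(x) - 2·L_1(x) - 257·L_2(x) - 1088·L_3(x).
Expanding and collecting terms gives q(x) = -2x^3 + 4x^2 + 5x + 1.
Check: q(0) = 1. ✓

q(x) = -2x^3 + 4x^2 + 5x + 1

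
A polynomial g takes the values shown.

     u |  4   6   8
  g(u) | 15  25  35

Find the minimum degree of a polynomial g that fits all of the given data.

Forward differences of the values at u = 4, 6, 8:
  g  : 15  25  35
  Δ  : 10  10
  Δ^2: 0
The first differences are constant (10) and nonzero, while all higher differences vanish, so the minimal degree is 1.

1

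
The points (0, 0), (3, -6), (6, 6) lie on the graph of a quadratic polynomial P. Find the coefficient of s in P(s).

-5

Write P(s) = as^2 + bs + c. Substituting each data point gives a linear system:
  c = 0
  9a + 3b + c = -6
  36a + 6b + c = 6
Solving the system yields a = 1, b = -5, c = 0.
So P(s) = s² - 5s.
The coefficient of s is -5.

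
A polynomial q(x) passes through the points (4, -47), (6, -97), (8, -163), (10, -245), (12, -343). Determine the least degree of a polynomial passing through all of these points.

2

Forward differences of the values at x = 4, 6, 8, 10, 12:
  q  : -47  -97  -163  -245  -343
  Δ  : -50  -66  -82  -98
  Δ^2: -16  -16  -16
  Δ^3: 0  0
  Δ^4: 0
The second differences are constant (-16) and nonzero, while all higher differences vanish, so the minimal degree is 2.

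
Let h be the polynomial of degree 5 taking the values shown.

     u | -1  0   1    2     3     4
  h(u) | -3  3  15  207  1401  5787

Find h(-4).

Using the Lagrange interpolation formula with nodes -1, 0, 1, 2, 3, 4:
  L_0(u) = u(u - 1)(u - 2)(u - 3)(u - 4) / -120
  L_1(u) = (u + 1)(u - 1)(u - 2)(u - 3)(u - 4) / 24
  L_2(u) = (u + 1)u(u - 2)(u - 3)(u - 4) / -12
  L_3(u) = (u + 1)u(u - 1)(u - 3)(u - 4) / 12
  L_4(u) = (u + 1)u(u - 1)(u - 2)(u - 4) / -24
  L_5(u) = (u + 1)u(u - 1)(u - 2)(u - 3) / 120
Then h(u) = -3·L_0(u) + 3·L_1(u) + 15·L_2(u) + 207·L_3(u) + 1401·L_4(u) + 5787·L_5(u).
Expanding and collecting terms gives h(u) = 6u^5 - 3u^4 + 5u^3 + 6u^2 - 2u + 3.
Evaluating at u = -4: h(-4) = -7125.

-7125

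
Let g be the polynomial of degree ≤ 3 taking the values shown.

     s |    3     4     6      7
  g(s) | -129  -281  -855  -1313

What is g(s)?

g(s) = -3s^3 - 6s^2 + s + 3

Using the Lagrange interpolation formula with nodes 3, 4, 6, 7:
  L_0(s) = (s - 4)(s - 6)(s - 7) / -12
  L_1(s) = (s - 3)(s - 6)(s - 7) / 6
  L_2(s) = (s - 3)(s - 4)(s - 7) / -6
  L_3(s) = (s - 3)(s - 4)(s - 6) / 12
Then g(s) = -129·L_0(s) - 281·L_1(s) - 855·L_2(s) - 1313·L_3(s).
Expanding and collecting terms gives g(s) = -3s³ - 6s² + s + 3.
Check: g(6) = -855. ✓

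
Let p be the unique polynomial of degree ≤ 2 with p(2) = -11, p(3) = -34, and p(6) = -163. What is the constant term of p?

Write p(u) = au^2 + bu + c. Substituting each data point gives a linear system:
  4a + 2b + c = -11
  9a + 3b + c = -34
  36a + 6b + c = -163
Solving the system yields a = -5, b = 2, c = 5.
So p(u) = -5u^2 + 2u + 5.
The constant term is 5.

5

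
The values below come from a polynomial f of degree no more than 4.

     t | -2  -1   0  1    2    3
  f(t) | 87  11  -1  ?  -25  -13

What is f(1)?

The 5 known points determine the degree-4 polynomial uniquely.
Write f(t) = at^4 + bt^3 + ct^2 + dt + e. Substituting each data point gives a linear system:
  16a - 8b + 4c - 2d + e = 87
  a - b + c - d + e = 11
  e = -1
  16a + 8b + 4c + 2d + e = -25
  81a + 27b + 9c + 3d + e = -13
Solving the system yields a = 2, b = -6, c = 0, d = -4, e = -1.
So f(t) = 2t^4 - 6t^3 - 4t - 1.
Then f(1) = -9.

-9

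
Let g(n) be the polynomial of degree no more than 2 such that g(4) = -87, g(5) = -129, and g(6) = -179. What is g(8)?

-303

Using the Lagrange interpolation formula with nodes 4, 5, 6:
  L_0(n) = (n - 5)(n - 6) / 2
  L_1(n) = (n - 4)(n - 6) / -1
  L_2(n) = (n - 4)(n - 5) / 2
Then g(n) = -87·L_0(n) - 129·L_1(n) - 179·L_2(n).
Expanding and collecting terms gives g(n) = -4n² - 6n + 1.
Evaluating at n = 8: g(8) = -303.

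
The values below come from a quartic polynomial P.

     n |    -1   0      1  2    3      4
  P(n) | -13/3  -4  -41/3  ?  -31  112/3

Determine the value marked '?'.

On equispaced nodes a degree-4 polynomial has vanishing fifth forward difference, so
  - P(-1) + 5·P(0) - 10·P(1) + 10·P(2) - 5·P(3) + P(4) = 0.
Substituting the known values and solving for P(2):
  10·P(2) = -940/3
  P(2) = -94/3.

-94/3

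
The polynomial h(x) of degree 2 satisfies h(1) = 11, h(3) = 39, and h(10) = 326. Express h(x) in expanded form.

h(x) = 3x^2 + 2x + 6

Write h(x) = ax^2 + bx + c. Substituting each data point gives a linear system:
  a + b + c = 11
  9a + 3b + c = 39
  100a + 10b + c = 326
Solving the system yields a = 3, b = 2, c = 6.
So h(x) = 3x^2 + 2x + 6.
Check: h(3) = 39. ✓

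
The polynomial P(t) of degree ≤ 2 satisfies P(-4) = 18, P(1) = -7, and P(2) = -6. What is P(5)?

Using the Lagrange interpolation formula with nodes -4, 1, 2:
  L_0(t) = (t - 1)(t - 2) / 30
  L_1(t) = (t + 4)(t - 2) / -5
  L_2(t) = (t + 4)(t - 1) / 6
Then P(t) = 18·L_0(t) - 7·L_1(t) - 6·L_2(t).
Expanding and collecting terms gives P(t) = t² - 2t - 6.
Evaluating at t = 5: P(5) = 9.

9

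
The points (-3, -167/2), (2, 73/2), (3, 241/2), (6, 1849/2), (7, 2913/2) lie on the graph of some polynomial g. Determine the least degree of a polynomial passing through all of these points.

Divided differences on the nodes -3, 2, 3, 6, 7:
  order 0: -167/2  73/2  241/2  1849/2  2913/2
  order 1: 24  84  268  532
  order 2: 10  46  66
  order 3: 4  4
  order 4: 0
The order-3 divided differences are all 4 (nonzero) and every higher order vanishes, so the data lies on a polynomial of degree exactly 3.

3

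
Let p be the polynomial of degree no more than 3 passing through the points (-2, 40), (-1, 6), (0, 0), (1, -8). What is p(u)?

p(u) = -5u^3 - u^2 - 2u

Write p(u) = au^3 + bu^2 + cu + d. Substituting each data point gives a linear system:
  -8a + 4b - 2c + d = 40
  -a + b - c + d = 6
  d = 0
  a + b + c + d = -8
Solving the system yields a = -5, b = -1, c = -2, d = 0.
So p(u) = -5u^3 - u^2 - 2u.
Check: p(0) = 0. ✓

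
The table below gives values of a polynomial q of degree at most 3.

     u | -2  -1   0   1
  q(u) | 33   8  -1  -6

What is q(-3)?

Write q(u) = au^3 + bu^2 + cu + d. Substituting each data point gives a linear system:
  -8a + 4b - 2c + d = 33
  -a + b - c + d = 8
  d = -1
  a + b + c + d = -6
Solving the system yields a = -2, b = 2, c = -5, d = -1.
So q(u) = -2u³ + 2u² - 5u - 1.
Then q(-3) = 86.

86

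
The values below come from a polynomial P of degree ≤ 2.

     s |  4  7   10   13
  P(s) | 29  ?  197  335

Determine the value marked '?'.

The 3 known points determine the degree-2 polynomial uniquely.
Write P(s) = as^2 + bs + c. Substituting each data point gives a linear system:
  16a + 4b + c = 29
  100a + 10b + c = 197
  169a + 13b + c = 335
Solving the system yields a = 2, b = 0, c = -3.
So P(s) = 2s^2 - 3.
Then P(7) = 95.

95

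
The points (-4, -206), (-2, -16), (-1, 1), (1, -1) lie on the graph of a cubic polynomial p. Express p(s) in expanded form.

p(s) = 4s^3 + 2s^2 - 5s - 2

Write p(s) = as^3 + bs^2 + cs + d. Substituting each data point gives a linear system:
  -64a + 16b - 4c + d = -206
  -8a + 4b - 2c + d = -16
  -a + b - c + d = 1
  a + b + c + d = -1
Solving the system yields a = 4, b = 2, c = -5, d = -2.
So p(s) = 4s³ + 2s² - 5s - 2.
Check: p(1) = -1. ✓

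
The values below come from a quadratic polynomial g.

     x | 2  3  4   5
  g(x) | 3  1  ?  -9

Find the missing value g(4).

On equispaced nodes a degree-2 polynomial has vanishing third forward difference, so
  - g(2) + 3·g(3) - 3·g(4) + g(5) = 0.
Substituting the known values and solving for g(4):
  -3·g(4) = 9
  g(4) = -3.

-3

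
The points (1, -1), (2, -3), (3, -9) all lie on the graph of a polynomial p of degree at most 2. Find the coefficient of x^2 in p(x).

Write p(x) = ax^2 + bx + c. Substituting each data point gives a linear system:
  a + b + c = -1
  4a + 2b + c = -3
  9a + 3b + c = -9
Solving the system yields a = -2, b = 4, c = -3.
So p(x) = -2x^2 + 4x - 3.
The leading coefficient is -2.

-2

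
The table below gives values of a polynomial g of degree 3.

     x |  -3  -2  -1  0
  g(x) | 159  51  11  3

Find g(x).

g(x) = -6x^3 - 2x^2 - 4x + 3

Write g(x) = ax^3 + bx^2 + cx + d. Substituting each data point gives a linear system:
  -27a + 9b - 3c + d = 159
  -8a + 4b - 2c + d = 51
  -a + b - c + d = 11
  d = 3
Solving the system yields a = -6, b = -2, c = -4, d = 3.
So g(x) = -6x^3 - 2x^2 - 4x + 3.
Check: g(0) = 3. ✓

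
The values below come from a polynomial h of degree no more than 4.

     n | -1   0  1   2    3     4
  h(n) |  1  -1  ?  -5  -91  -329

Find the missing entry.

7

The 5 known points determine the degree-4 polynomial uniquely.
Write h(n) = an^4 + bn^3 + cn^2 + dn + e. Substituting each data point gives a linear system:
  a - b + c - d + e = 1
  e = -1
  16a + 8b + 4c + 2d + e = -5
  81a + 27b + 9c + 3d + e = -91
  256a + 64b + 16c + 4d + e = -329
Solving the system yields a = -1, b = -3, c = 6, d = 6, e = -1.
So h(n) = -n^4 - 3n^3 + 6n^2 + 6n - 1.
Then h(1) = 7.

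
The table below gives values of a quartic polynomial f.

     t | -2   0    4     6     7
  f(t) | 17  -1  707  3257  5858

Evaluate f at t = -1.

2

Write f(t) = at^4 + bt^3 + ct^2 + dt + e. Substituting each data point gives a linear system:
  16a - 8b + 4c - 2d + e = 17
  e = -1
  256a + 64b + 16c + 4d + e = 707
  1296a + 216b + 36c + 6d + e = 3257
  2401a + 343b + 49c + 7d + e = 5858
Solving the system yields a = 2, b = 3, c = 1, d = -3, e = -1.
So f(t) = 2t^4 + 3t^3 + t^2 - 3t - 1.
Then f(-1) = 2.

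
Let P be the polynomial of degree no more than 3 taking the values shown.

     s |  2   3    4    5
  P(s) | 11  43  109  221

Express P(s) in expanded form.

Write P(s) = as^3 + bs^2 + cs + d. Substituting each data point gives a linear system:
  8a + 4b + 2c + d = 11
  27a + 9b + 3c + d = 43
  64a + 16b + 4c + d = 109
  125a + 25b + 5c + d = 221
Solving the system yields a = 2, b = -1, c = -1, d = 1.
So P(s) = 2s^3 - s^2 - s + 1.
Check: P(5) = 221. ✓

P(s) = 2s^3 - s^2 - s + 1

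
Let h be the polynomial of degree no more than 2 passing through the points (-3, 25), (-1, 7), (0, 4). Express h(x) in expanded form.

h(x) = 2x^2 - x + 4

Write h(x) = ax^2 + bx + c. Substituting each data point gives a linear system:
  9a - 3b + c = 25
  a - b + c = 7
  c = 4
Solving the system yields a = 2, b = -1, c = 4.
So h(x) = 2x^2 - x + 4.
Check: h(0) = 4. ✓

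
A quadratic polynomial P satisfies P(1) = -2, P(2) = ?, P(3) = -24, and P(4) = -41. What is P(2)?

On equispaced nodes a degree-2 polynomial has vanishing third forward difference, so
  - P(1) + 3·P(2) - 3·P(3) + P(4) = 0.
Substituting the known values and solving for P(2):
  3·P(2) = -33
  P(2) = -11.

-11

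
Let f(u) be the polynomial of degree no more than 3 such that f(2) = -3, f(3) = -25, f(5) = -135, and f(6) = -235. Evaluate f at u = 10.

-1075

Using the Lagrange interpolation formula with nodes 2, 3, 5, 6:
  L_0(u) = (u - 3)(u - 5)(u - 6) / -12
  L_1(u) = (u - 2)(u - 5)(u - 6) / 6
  L_2(u) = (u - 2)(u - 3)(u - 6) / -6
  L_3(u) = (u - 2)(u - 3)(u - 5) / 12
Then f(u) = -3·L_0(u) - 25·L_1(u) - 135·L_2(u) - 235·L_3(u).
Expanding and collecting terms gives f(u) = -u^3 - u^2 + 2u + 5.
Evaluating at u = 10: f(10) = -1075.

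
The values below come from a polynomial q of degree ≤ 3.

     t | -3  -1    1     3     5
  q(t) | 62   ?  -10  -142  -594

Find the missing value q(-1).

-6

On equispaced nodes a degree-3 polynomial has vanishing fourth forward difference, so
  q(-3) - 4·q(-1) + 6·q(1) - 4·q(3) + q(5) = 0.
Substituting the known values and solving for q(-1):
  -4·q(-1) = 24
  q(-1) = -6.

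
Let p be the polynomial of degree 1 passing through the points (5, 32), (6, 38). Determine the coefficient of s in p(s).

Write p(s) = as + b. Substituting each data point gives a linear system:
  5a + b = 32
  6a + b = 38
Solving the system yields a = 6, b = 2.
So p(s) = 6s + 2.
The leading coefficient is 6.

6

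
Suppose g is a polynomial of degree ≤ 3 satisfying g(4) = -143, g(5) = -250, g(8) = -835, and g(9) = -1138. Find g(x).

g(x) = -x^3 - 5x^2 - x + 5

Write g(x) = ax^3 + bx^2 + cx + d. Substituting each data point gives a linear system:
  64a + 16b + 4c + d = -143
  125a + 25b + 5c + d = -250
  512a + 64b + 8c + d = -835
  729a + 81b + 9c + d = -1138
Solving the system yields a = -1, b = -5, c = -1, d = 5.
So g(x) = -x³ - 5x² - x + 5.
Check: g(5) = -250. ✓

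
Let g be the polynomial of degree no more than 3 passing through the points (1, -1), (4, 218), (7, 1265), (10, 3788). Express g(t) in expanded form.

Write g(t) = at^3 + bt^2 + ct + d. Substituting each data point gives a linear system:
  a + b + c + d = -1
  64a + 16b + 4c + d = 218
  343a + 49b + 7c + d = 1265
  1000a + 100b + 10c + d = 3788
Solving the system yields a = 4, b = -2, c = -1, d = -2.
So g(t) = 4t³ - 2t² - t - 2.
Check: g(4) = 218. ✓

g(t) = 4t^3 - 2t^2 - t - 2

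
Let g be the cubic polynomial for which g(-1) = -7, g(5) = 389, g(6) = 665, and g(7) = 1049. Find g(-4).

Using the Lagrange interpolation formula with nodes -1, 5, 6, 7:
  L_0(n) = (n - 5)(n - 6)(n - 7) / -336
  L_1(n) = (n + 1)(n - 6)(n - 7) / 12
  L_2(n) = (n + 1)(n - 5)(n - 7) / -7
  L_3(n) = (n + 1)(n - 5)(n - 6) / 16
Then g(n) = -7·L_0(n) + 389·L_1(n) + 665·L_2(n) + 1049·L_3(n).
Expanding and collecting terms gives g(n) = 3n^3 + 3n - 1.
Evaluating at n = -4: g(-4) = -205.

-205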